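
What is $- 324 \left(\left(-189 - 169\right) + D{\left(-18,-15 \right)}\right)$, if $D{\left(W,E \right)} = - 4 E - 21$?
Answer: $103356$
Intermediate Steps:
$D{\left(W,E \right)} = -21 - 4 E$
$- 324 \left(\left(-189 - 169\right) + D{\left(-18,-15 \right)}\right) = - 324 \left(\left(-189 - 169\right) - -39\right) = - 324 \left(\left(-189 - 169\right) + \left(-21 + 60\right)\right) = - 324 \left(-358 + 39\right) = \left(-324\right) \left(-319\right) = 103356$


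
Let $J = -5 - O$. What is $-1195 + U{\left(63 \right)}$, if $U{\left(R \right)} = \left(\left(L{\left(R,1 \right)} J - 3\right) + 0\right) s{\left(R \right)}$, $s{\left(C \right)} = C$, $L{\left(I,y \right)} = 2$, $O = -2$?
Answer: $-1762$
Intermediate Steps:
$J = -3$ ($J = -5 - -2 = -5 + 2 = -3$)
$U{\left(R \right)} = - 9 R$ ($U{\left(R \right)} = \left(\left(2 \left(-3\right) - 3\right) + 0\right) R = \left(\left(-6 - 3\right) + 0\right) R = \left(-9 + 0\right) R = - 9 R$)
$-1195 + U{\left(63 \right)} = -1195 - 567 = -1762$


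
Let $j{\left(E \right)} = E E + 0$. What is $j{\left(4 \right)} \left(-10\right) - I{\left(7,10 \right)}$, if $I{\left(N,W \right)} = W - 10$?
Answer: $-160$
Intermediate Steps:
$I{\left(N,W \right)} = -10 + W$ ($I{\left(N,W \right)} = W - 10 = -10 + W$)
$j{\left(E \right)} = E^{2}$ ($j{\left(E \right)} = E^{2} + 0 = E^{2}$)
$j{\left(4 \right)} \left(-10\right) - I{\left(7,10 \right)} = 4^{2} \left(-10\right) - \left(-10 + 10\right) = 16 \left(-10\right) - 0 = -160 + 0 = -160$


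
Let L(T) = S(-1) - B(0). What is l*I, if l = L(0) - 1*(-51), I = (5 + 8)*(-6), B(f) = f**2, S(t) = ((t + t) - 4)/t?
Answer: -4446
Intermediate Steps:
S(t) = (-4 + 2*t)/t (S(t) = (2*t - 4)/t = (-4 + 2*t)/t)
I = -78 (I = 13*(-6) = -78)
L(T) = 6 (L(T) = (2 - 4/(-1)) - 1*0**2 = (2 - 4*(-1)) - 1*0 = (2 + 4) + 0 = 6 + 0 = 6)
l = 57 (l = 6 - 1*(-51) = 6 + 51 = 57)
l*I = 57*(-78) = -4446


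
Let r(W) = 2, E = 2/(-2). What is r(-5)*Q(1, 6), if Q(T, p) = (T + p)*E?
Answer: -14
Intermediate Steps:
E = -1 (E = 2*(-½) = -1)
Q(T, p) = -T - p (Q(T, p) = (T + p)*(-1) = -T - p)
r(-5)*Q(1, 6) = 2*(-1*1 - 1*6) = 2*(-1 - 6) = 2*(-7) = -14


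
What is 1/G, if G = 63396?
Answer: 1/63396 ≈ 1.5774e-5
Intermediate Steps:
1/G = 1/63396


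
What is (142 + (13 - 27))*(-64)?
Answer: -8192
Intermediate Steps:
(142 + (13 - 27))*(-64) = (142 - 14)*(-64) = 128*(-64) = -8192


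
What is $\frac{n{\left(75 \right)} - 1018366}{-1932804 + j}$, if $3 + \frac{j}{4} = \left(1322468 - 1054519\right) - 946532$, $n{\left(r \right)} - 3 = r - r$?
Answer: $\frac{1018363}{4647148} \approx 0.21914$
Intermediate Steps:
$n{\left(r \right)} = 3$ ($n{\left(r \right)} = 3 + \left(r - r\right) = 3 + 0 = 3$)
$j = -2714344$ ($j = -12 + 4 \left(\left(1322468 - 1054519\right) - 946532\right) = -12 + 4 \left(267949 - 946532\right) = -12 + 4 \left(-678583\right) = -12 - 2714332 = -2714344$)
$\frac{n{\left(75 \right)} - 1018366}{-1932804 + j} = \frac{3 - 1018366}{-1932804 - 2714344} = - \frac{1018363}{-4647148} = \left(-1018363\right) \left(- \frac{1}{4647148}\right) = \frac{1018363}{4647148}$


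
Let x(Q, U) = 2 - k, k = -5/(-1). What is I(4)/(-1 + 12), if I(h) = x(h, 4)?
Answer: -3/11 ≈ -0.27273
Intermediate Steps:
k = 5 (k = -5*(-1) = 5)
x(Q, U) = -3 (x(Q, U) = 2 - 1*5 = 2 - 5 = -3)
I(h) = -3
I(4)/(-1 + 12) = -3/(-1 + 12) = -3/11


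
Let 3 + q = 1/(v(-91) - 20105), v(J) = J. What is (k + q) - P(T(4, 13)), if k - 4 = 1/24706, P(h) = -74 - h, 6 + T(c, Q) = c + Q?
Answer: 1950489083/22680108 ≈ 86.000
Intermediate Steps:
T(c, Q) = -6 + Q + c (T(c, Q) = -6 + (c + Q) = -6 + (Q + c) = -6 + Q + c)
q = -60589/20196 (q = -3 + 1/(-91 - 20105) = -3 + 1/(-20196) = -3 - 1/20196 = -60589/20196 ≈ -3.0000)
k = 98825/24706 (k = 4 + 1/24706 = 98825/24706 ≈ 4.0000)
(k + q) - P(T(4, 13)) = (98825/24706 - 60589/20196) - (-74 - (-6 + 13 + 4)) = 22679903/22680108 - (-74 - 1*11) = 22679903/22680108 - (-74 - 11) = 22679903/22680108 - 1*(-85) = 22679903/22680108 + 85 = 1950489083/22680108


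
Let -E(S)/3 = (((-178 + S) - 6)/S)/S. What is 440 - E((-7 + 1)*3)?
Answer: 23659/54 ≈ 438.13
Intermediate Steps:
E(S) = -3*(-184 + S)/S² (E(S) = -3*((-178 + S) - 6)/S/S = -3*(-184 + S)/S/S = -3*(-184 + S)/S²)
440 - E((-7 + 1)*3) = 440 - 3*(184 - (-7 + 1)*3)/((-7 + 1)*3)² = 440 - 3*(184 - (-6)*3)/(-6*3)² = 440 - 3*(184 - 1*(-18))/(-18)² = 440 - 3*(184 + 18)/324 = 440 - 3*202/324 = 440 - 1*101/54 = 440 - 101/54 = 23659/54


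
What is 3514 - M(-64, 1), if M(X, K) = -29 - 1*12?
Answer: 3555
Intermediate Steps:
M(X, K) = -41 (M(X, K) = -29 - 12 = -41)
3514 - M(-64, 1) = 3514 - 1*(-41) = 3514 + 41 = 3555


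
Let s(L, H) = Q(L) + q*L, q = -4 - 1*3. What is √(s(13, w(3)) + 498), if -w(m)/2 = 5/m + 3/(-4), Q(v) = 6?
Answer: √413 ≈ 20.322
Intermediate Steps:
q = -7 (q = -4 - 3 = -7)
w(m) = 3/2 - 10/m (w(m) = -2*(5/m + 3/(-4)) = -2*(5/m + 3*(-¼)) = -2*(5/m - ¾) = -2*(-¾ + 5/m) = 3/2 - 10/m)
s(L, H) = 6 - 7*L
√(s(13, w(3)) + 498) = √((6 - 7*13) + 498) = √((6 - 91) + 498) = √(-85 + 498) = √413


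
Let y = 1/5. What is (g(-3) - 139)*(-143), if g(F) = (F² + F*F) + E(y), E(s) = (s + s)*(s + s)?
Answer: 432003/25 ≈ 17280.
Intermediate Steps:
y = ⅕ ≈ 0.20000
E(s) = 4*s² (E(s) = (2*s)*(2*s) = 4*s²)
g(F) = 4/25 + 2*F² (g(F) = (F² + F*F) + 4*(⅕)² = (F² + F²) + 4*(1/25) = 2*F² + 4/25 = 4/25 + 2*F²)
(g(-3) - 139)*(-143) = ((4/25 + 2*(-3)²) - 139)*(-143) = ((4/25 + 2*9) - 139)*(-143) = ((4/25 + 18) - 139)*(-143) = (454/25 - 139)*(-143) = -3021/25*(-143) = 432003/25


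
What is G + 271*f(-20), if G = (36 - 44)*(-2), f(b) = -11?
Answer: -2965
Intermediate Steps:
G = 16 (G = -8*(-2) = 16)
G + 271*f(-20) = 16 + 271*(-11) = 16 - 2981 = -2965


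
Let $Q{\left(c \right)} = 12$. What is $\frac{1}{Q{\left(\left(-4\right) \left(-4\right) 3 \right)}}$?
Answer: $\frac{1}{12} \approx 0.083333$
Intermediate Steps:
$\frac{1}{Q{\left(\left(-4\right) \left(-4\right) 3 \right)}} = \frac{1}{12}$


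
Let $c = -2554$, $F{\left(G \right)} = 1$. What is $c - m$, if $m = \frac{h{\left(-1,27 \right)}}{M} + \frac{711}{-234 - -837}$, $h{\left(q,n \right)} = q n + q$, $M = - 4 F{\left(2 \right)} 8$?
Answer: $- \frac{1370045}{536} \approx -2556.1$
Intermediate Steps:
$M = -32$ ($M = \left(-4\right) 1 \cdot 8 = \left(-4\right) 8 = -32$)
$h{\left(q,n \right)} = q + n q$ ($h{\left(q,n \right)} = n q + q = q + n q$)
$m = \frac{1101}{536}$ ($m = \frac{\left(-1\right) \left(1 + 27\right)}{-32} + \frac{711}{-234 - -837} = \left(-1\right) 28 \left(- \frac{1}{32}\right) + \frac{711}{-234 + 837} = \left(-28\right) \left(- \frac{1}{32}\right) + \frac{711}{603} = \frac{7}{8} + 711 \cdot \frac{1}{603} = \frac{7}{8} + \frac{79}{67} = \frac{1101}{536} \approx 2.0541$)
$c - m = -2554 - \frac{1101}{536} = - \frac{1370045}{536}$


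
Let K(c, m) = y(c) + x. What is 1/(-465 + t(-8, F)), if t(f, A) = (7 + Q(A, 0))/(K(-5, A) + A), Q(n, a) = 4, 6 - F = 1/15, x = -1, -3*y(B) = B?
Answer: -3/1390 ≈ -0.0021583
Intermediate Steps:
y(B) = -B/3
F = 89/15 (F = 6 - 1/15 = 89/15 ≈ 5.9333)
K(c, m) = -1 - c/3 (K(c, m) = -c/3 - 1 = -1 - c/3)
t(f, A) = 11/(2/3 + A) (t(f, A) = (7 + 4)/((-1 - 1/3*(-5)) + A) = 11/((-1 + 5/3) + A) = 11/(2/3 + A))
1/(-465 + t(-8, F)) = 1/(-465 + 33/(2 + 3*(89/15))) = 1/(-465 + 33/(2 + 89/5)) = 1/(-465 + 33/(99/5)) = 1/(-465 + 33*(5/99)) = 1/(-465 + 5/3) = 1/(-1390/3) = -3/1390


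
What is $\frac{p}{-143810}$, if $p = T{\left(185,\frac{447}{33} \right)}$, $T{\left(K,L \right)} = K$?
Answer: $- \frac{37}{28762} \approx -0.0012864$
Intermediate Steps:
$p = 185$
$\frac{p}{-143810} = \frac{185}{-143810} = 185 \left(- \frac{1}{143810}\right) = - \frac{37}{28762}$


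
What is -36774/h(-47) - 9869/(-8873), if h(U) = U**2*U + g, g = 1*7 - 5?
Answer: 450301717/307067911 ≈ 1.4665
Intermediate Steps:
g = 2 (g = 7 - 5 = 2)
h(U) = 2 + U**3 (h(U) = U**2*U + 2 = U**3 + 2 = 2 + U**3)
-36774/h(-47) - 9869/(-8873) = -36774/(2 + (-47)**3) - 9869/(-8873) = -36774/(2 - 103823) - 9869*(-1/8873) = -36774/(-103821) + 9869/8873 = -36774*(-1/103821) + 9869/8873 = 12258/34607 + 9869/8873 = 450301717/307067911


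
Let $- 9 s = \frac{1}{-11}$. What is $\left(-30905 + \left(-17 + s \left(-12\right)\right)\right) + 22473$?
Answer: $- \frac{278821}{33} \approx -8449.1$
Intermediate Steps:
$s = \frac{1}{99}$ ($s = - \frac{1}{9 \left(-11\right)} = \left(- \frac{1}{9}\right) \left(- \frac{1}{11}\right) = \frac{1}{99} \approx 0.010101$)
$\left(-30905 + \left(-17 + s \left(-12\right)\right)\right) + 22473 = \left(-30905 + \left(-17 + \frac{1}{99} \left(-12\right)\right)\right) + 22473 = \left(-30905 - \frac{565}{33}\right) + 22473 = - \frac{1020430}{33} + 22473 = - \frac{278821}{33}$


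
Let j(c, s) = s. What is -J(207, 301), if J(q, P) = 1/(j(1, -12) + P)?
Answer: -1/289 ≈ -0.0034602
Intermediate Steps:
J(q, P) = 1/(-12 + P)
-J(207, 301) = -1/(-12 + 301) = -1/289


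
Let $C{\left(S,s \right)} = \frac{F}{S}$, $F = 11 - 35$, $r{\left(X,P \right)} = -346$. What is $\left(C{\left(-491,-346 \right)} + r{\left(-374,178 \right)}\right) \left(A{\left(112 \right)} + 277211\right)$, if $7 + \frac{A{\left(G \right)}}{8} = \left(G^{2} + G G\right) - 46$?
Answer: $- \frac{81107576242}{491} \approx -1.6519 \cdot 10^{8}$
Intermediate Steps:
$A{\left(G \right)} = -424 + 16 G^{2}$ ($A{\left(G \right)} = -56 + 8 \left(\left(G^{2} + G G\right) - 46\right) = -56 + 8 \left(\left(G^{2} + G^{2}\right) - 46\right) = -56 + 8 \left(2 G^{2} - 46\right) = -56 + 8 \left(-46 + 2 G^{2}\right) = -56 + \left(-368 + 16 G^{2}\right) = -424 + 16 G^{2}$)
$F = -24$ ($F = 11 - 35 = -24$)
$C{\left(S,s \right)} = - \frac{24}{S}$
$\left(C{\left(-491,-346 \right)} + r{\left(-374,178 \right)}\right) \left(A{\left(112 \right)} + 277211\right) = \left(- \frac{24}{-491} - 346\right) \left(\left(-424 + 16 \cdot 112^{2}\right) + 277211\right) = \left(\left(-24\right) \left(- \frac{1}{491}\right) - 346\right) \left(\left(-424 + 16 \cdot 12544\right) + 277211\right) = \left(\frac{24}{491} - 346\right) \left(\left(-424 + 200704\right) + 277211\right) = - \frac{169862 \left(200280 + 277211\right)}{491} = \left(- \frac{169862}{491}\right) 477491 = - \frac{81107576242}{491}$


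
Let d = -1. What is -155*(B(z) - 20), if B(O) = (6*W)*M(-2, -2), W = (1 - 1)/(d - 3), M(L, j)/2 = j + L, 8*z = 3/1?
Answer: 3100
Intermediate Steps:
z = 3/8 (z = (3/1)/8 = (3*1)/8 = (1/8)*3 = 3/8 ≈ 0.37500)
M(L, j) = 2*L + 2*j (M(L, j) = 2*(j + L) = 2*(L + j) = 2*L + 2*j)
W = 0 (W = (1 - 1)/(-1 - 3) = 0/(-4) = 0*(-1/4) = 0)
B(O) = 0 (B(O) = (6*0)*(2*(-2) + 2*(-2)) = 0*(-4 - 4) = 0*(-8) = 0)
-155*(B(z) - 20) = -155*(0 - 20) = -155*(-20) = 3100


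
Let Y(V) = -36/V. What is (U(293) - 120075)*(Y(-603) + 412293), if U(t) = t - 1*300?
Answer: -3317101338070/67 ≈ -4.9509e+10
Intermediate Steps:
U(t) = -300 + t (U(t) = t - 300 = -300 + t)
(U(293) - 120075)*(Y(-603) + 412293) = ((-300 + 293) - 120075)*(-36/(-603) + 412293) = (-7 - 120075)*(-36*(-1/603) + 412293) = -120082*(4/67 + 412293) = -120082*27623635/67 = -3317101338070/67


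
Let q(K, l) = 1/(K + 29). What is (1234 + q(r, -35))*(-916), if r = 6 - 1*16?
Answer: -21477452/19 ≈ -1.1304e+6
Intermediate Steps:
r = -10 (r = 6 - 16 = -10)
q(K, l) = 1/(29 + K)
(1234 + q(r, -35))*(-916) = (1234 + 1/(29 - 10))*(-916) = (1234 + 1/19)*(-916) = (23447/19)*(-916) = -21477452/19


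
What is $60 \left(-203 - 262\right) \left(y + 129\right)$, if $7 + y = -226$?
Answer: $2901600$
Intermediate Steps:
$y = -233$ ($y = -7 - 226 = -233$)
$60 \left(-203 - 262\right) \left(y + 129\right) = 60 \left(-203 - 262\right) \left(-233 + 129\right) = 60 \left(\left(-465\right) \left(-104\right)\right) = 60 \cdot 48360 = 2901600$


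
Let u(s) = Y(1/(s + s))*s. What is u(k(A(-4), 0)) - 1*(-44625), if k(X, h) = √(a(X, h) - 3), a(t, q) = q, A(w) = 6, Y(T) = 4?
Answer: 44625 + 4*I*√3 ≈ 44625.0 + 6.9282*I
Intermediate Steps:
k(X, h) = √(-3 + h) (k(X, h) = √(h - 3) = √(-3 + h))
u(s) = 4*s
u(k(A(-4), 0)) - 1*(-44625) = 4*√(-3 + 0) - 1*(-44625) = 4*√(-3) + 44625 = 4*(I*√3) + 44625 = 4*I*√3 + 44625 = 44625 + 4*I*√3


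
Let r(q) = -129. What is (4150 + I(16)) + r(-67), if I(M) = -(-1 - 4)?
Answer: 4026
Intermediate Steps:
I(M) = 5 (I(M) = -1*(-5) = 5)
(4150 + I(16)) + r(-67) = (4150 + 5) - 129 = 4155 - 129 = 4026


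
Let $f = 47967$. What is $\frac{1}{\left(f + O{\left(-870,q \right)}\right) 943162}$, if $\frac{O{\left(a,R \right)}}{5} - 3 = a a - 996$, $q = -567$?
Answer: $\frac{1}{3609954441324} \approx 2.7701 \cdot 10^{-13}$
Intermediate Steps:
$O{\left(a,R \right)} = -4965 + 5 a^{2}$ ($O{\left(a,R \right)} = 15 + 5 \left(a a - 996\right) = 15 + 5 \left(a^{2} - 996\right) = 15 + 5 \left(-996 + a^{2}\right) = 15 + \left(-4980 + 5 a^{2}\right) = -4965 + 5 a^{2}$)
$\frac{1}{\left(f + O{\left(-870,q \right)}\right) 943162} = \frac{1}{\left(47967 - \left(4965 - 5 \left(-870\right)^{2}\right)\right) 943162} = \frac{1}{47967 + \left(-4965 + 5 \cdot 756900\right)} \frac{1}{943162} = \frac{1}{47967 + \left(-4965 + 3784500\right)} \frac{1}{943162} = \frac{1}{47967 + 3779535} \cdot \frac{1}{943162} = \frac{1}{3827502} \cdot \frac{1}{943162} = \frac{1}{3609954441324}$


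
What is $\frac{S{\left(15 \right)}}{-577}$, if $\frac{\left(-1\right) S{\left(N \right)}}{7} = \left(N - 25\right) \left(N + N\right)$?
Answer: $- \frac{2100}{577} \approx -3.6395$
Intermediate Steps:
$S{\left(N \right)} = - 14 N \left(-25 + N\right)$ ($S{\left(N \right)} = - 7 \left(N - 25\right) \left(N + N\right) = - 7 \left(-25 + N\right) 2 N = - 7 \cdot 2 N \left(-25 + N\right) = - 14 N \left(-25 + N\right)$)
$\frac{S{\left(15 \right)}}{-577} = \frac{14 \cdot 15 \left(25 - 15\right)}{-577} = 14 \cdot 15 \left(25 - 15\right) \left(- \frac{1}{577}\right) = 14 \cdot 15 \cdot 10 \left(- \frac{1}{577}\right) = 2100 \left(- \frac{1}{577}\right) = - \frac{2100}{577}$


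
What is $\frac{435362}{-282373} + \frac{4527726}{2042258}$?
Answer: $\frac{194693023201}{288339259117} \approx 0.67522$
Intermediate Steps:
$\frac{435362}{-282373} + \frac{4527726}{2042258} = 435362 \left(- \frac{1}{282373}\right) + 4527726 \cdot \frac{1}{2042258} = - \frac{435362}{282373} + \frac{2263863}{1021129} = \frac{194693023201}{288339259117}$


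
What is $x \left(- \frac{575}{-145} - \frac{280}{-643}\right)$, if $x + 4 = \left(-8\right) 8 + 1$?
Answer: $- \frac{5498355}{18647} \approx -294.87$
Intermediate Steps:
$x = -67$ ($x = -4 + \left(\left(-8\right) 8 + 1\right) = -4 + \left(-64 + 1\right) = -4 - 63 = -67$)
$x \left(- \frac{575}{-145} - \frac{280}{-643}\right) = - 67 \left(- \frac{575}{-145} - \frac{280}{-643}\right) = - 67 \left(\left(-575\right) \left(- \frac{1}{145}\right) - - \frac{280}{643}\right) = - 67 \left(\frac{115}{29} + \frac{280}{643}\right) = \left(-67\right) \frac{82065}{18647} = - \frac{5498355}{18647}$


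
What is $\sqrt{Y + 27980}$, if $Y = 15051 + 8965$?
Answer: $2 \sqrt{12999} \approx 228.03$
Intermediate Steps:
$Y = 24016$
$\sqrt{Y + 27980} = \sqrt{24016 + 27980} = \sqrt{51996} = 2 \sqrt{12999}$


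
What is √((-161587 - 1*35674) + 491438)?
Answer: √294177 ≈ 542.38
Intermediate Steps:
√((-161587 - 1*35674) + 491438) = √((-161587 - 35674) + 491438) = √(-197261 + 491438) = √294177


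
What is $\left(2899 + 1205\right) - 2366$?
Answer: $1738$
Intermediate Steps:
$\left(2899 + 1205\right) - 2366 = 4104 - 2366 = 1738$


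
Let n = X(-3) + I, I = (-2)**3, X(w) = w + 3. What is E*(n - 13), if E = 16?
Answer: -336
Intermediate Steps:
X(w) = 3 + w
I = -8
n = -8 (n = (3 - 3) - 8 = 0 - 8 = -8)
E*(n - 13) = 16*(-8 - 13) = 16*(-21) = -336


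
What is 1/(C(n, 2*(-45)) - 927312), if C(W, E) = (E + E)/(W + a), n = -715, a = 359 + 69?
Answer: -287/266138364 ≈ -1.0784e-6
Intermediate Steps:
a = 428
C(W, E) = 2*E/(428 + W) (C(W, E) = (E + E)/(W + 428) = (2*E)/(428 + W) = 2*E/(428 + W))
1/(C(n, 2*(-45)) - 927312) = 1/(2*(2*(-45))/(428 - 715) - 927312) = 1/(2*(-90)/(-287) - 927312) = 1/(2*(-90)*(-1/287) - 927312) = 1/(180/287 - 927312) = 1/(-266138364/287) = -287/266138364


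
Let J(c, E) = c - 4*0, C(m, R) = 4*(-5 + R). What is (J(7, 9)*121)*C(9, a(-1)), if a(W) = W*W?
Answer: -13552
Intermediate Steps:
a(W) = W**2
C(m, R) = -20 + 4*R
J(c, E) = c (J(c, E) = c + 0 = c)
(J(7, 9)*121)*C(9, a(-1)) = (7*121)*(-20 + 4*(-1)**2) = 847*(-20 + 4*1) = 847*(-20 + 4) = 847*(-16) = -13552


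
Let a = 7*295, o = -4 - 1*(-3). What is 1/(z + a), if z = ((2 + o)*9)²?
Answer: 1/2146 ≈ 0.00046598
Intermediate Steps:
o = -1 (o = -4 + 3 = -1)
z = 81 (z = ((2 - 1)*9)² = (1*9)² = 9² = 81)
a = 2065
1/(z + a) = 1/(81 + 2065) = 1/2146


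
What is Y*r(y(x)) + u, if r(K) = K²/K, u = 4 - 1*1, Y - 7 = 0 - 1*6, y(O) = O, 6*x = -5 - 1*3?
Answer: 5/3 ≈ 1.6667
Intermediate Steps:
x = -4/3 (x = (-5 - 1*3)/6 = (-5 - 3)/6 = (⅙)*(-8) = -4/3 ≈ -1.3333)
Y = 1 (Y = 7 + (0 - 1*6) = 7 + (0 - 6) = 7 - 6 = 1)
u = 3 (u = 4 - 1 = 3)
r(K) = K
Y*r(y(x)) + u = 1*(-4/3) + 3 = -4/3 + 3 = 5/3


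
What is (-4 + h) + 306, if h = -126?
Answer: 176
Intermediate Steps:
(-4 + h) + 306 = (-4 - 126) + 306 = -130 + 306 = 176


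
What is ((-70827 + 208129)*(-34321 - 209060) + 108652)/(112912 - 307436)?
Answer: 16708294705/97262 ≈ 1.7179e+5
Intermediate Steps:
((-70827 + 208129)*(-34321 - 209060) + 108652)/(112912 - 307436) = (137302*(-243381) + 108652)/(-194524) = (-33416698062 + 108652)*(-1/194524) = -33416589410*(-1/194524) = 16708294705/97262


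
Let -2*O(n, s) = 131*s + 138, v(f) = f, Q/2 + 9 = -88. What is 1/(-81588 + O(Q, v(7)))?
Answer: -2/164231 ≈ -1.2178e-5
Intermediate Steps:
Q = -194 (Q = -18 + 2*(-88) = -18 - 176 = -194)
O(n, s) = -69 - 131*s/2 (O(n, s) = -(131*s + 138)/2 = -(138 + 131*s)/2 = -69 - 131*s/2)
1/(-81588 + O(Q, v(7))) = 1/(-81588 + (-69 - 131/2*7)) = 1/(-81588 + (-69 - 917/2)) = 1/(-81588 - 1055/2) = 1/(-164231/2) = -2/164231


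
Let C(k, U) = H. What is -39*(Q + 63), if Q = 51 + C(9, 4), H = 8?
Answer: -4758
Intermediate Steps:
C(k, U) = 8
Q = 59 (Q = 51 + 8 = 59)
-39*(Q + 63) = -39*(59 + 63) = -39*122 = -4758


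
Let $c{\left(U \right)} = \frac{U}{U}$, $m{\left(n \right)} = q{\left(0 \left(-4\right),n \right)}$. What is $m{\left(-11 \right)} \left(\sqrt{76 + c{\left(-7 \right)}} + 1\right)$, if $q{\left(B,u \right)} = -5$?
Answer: $-5 - 5 \sqrt{77} \approx -48.875$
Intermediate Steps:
$m{\left(n \right)} = -5$
$c{\left(U \right)} = 1$
$m{\left(-11 \right)} \left(\sqrt{76 + c{\left(-7 \right)}} + 1\right) = - 5 \left(\sqrt{76 + 1} + 1\right) = - 5 \left(\sqrt{77} + 1\right) = - 5 \left(1 + \sqrt{77}\right) = -5 - 5 \sqrt{77}$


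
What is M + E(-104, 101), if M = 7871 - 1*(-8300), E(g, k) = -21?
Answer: 16150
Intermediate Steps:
M = 16171 (M = 7871 + 8300 = 16171)
M + E(-104, 101) = 16171 - 21 = 16150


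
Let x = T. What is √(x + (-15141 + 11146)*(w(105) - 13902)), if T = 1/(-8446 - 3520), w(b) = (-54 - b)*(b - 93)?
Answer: √9043710478846234/11966 ≈ 7947.4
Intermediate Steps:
w(b) = (-93 + b)*(-54 - b) (w(b) = (-54 - b)*(-93 + b) = (-93 + b)*(-54 - b))
T = -1/11966 (T = 1/(-11966) = -1/11966 ≈ -8.3570e-5)
x = -1/11966 ≈ -8.3570e-5
√(x + (-15141 + 11146)*(w(105) - 13902)) = √(-1/11966 + (-15141 + 11146)*((5022 - 1*105² + 39*105) - 13902)) = √(-1/11966 - 3995*((5022 - 1*11025 + 4095) - 13902)) = √(-1/11966 - 3995*((5022 - 11025 + 4095) - 13902)) = √(-1/11966 - 3995*(-1908 - 13902)) = √(-1/11966 - 3995*(-15810)) = √(-1/11966 + 63160950) = √(755783927699/11966) = √9043710478846234/11966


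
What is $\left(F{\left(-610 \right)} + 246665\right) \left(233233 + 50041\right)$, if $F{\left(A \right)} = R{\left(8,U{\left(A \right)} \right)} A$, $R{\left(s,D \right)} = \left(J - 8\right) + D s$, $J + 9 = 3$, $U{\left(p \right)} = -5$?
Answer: $79204826770$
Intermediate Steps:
$J = -6$ ($J = -9 + 3 = -6$)
$R{\left(s,D \right)} = -14 + D s$ ($R{\left(s,D \right)} = \left(-6 - 8\right) + D s = -14 + D s$)
$F{\left(A \right)} = - 54 A$ ($F{\left(A \right)} = \left(-14 - 40\right) A = - 54 A$)
$\left(F{\left(-610 \right)} + 246665\right) \left(233233 + 50041\right) = \left(\left(-54\right) \left(-610\right) + 246665\right) \left(233233 + 50041\right) = \left(32940 + 246665\right) 283274 = 279605 \cdot 283274 = 79204826770$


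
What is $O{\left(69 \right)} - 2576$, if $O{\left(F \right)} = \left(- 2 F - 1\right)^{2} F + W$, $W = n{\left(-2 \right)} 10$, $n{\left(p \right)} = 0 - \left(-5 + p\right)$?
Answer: $1330643$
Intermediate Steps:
$n{\left(p \right)} = 5 - p$ ($n{\left(p \right)} = 0 - \left(-5 + p\right) = 5 - p$)
$W = 70$ ($W = \left(5 - -2\right) 10 = \left(5 + 2\right) 10 = 7 \cdot 10 = 70$)
$O{\left(F \right)} = 70 + F \left(-1 - 2 F\right)^{2}$ ($O{\left(F \right)} = \left(- 2 F - 1\right)^{2} F + 70 = \left(-1 - 2 F\right)^{2} F + 70 = F \left(-1 - 2 F\right)^{2} + 70 = 70 + F \left(-1 - 2 F\right)^{2}$)
$O{\left(69 \right)} - 2576 = \left(70 + 69 \left(1 + 2 \cdot 69\right)^{2}\right) - 2576 = \left(70 + 69 \left(1 + 138\right)^{2}\right) - 2576 = \left(70 + 69 \cdot 139^{2}\right) - 2576 = \left(70 + 69 \cdot 19321\right) - 2576 = \left(70 + 1333149\right) - 2576 = 1333219 - 2576 = 1330643$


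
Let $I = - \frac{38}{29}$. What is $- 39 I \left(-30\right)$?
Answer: $- \frac{44460}{29} \approx -1533.1$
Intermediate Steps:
$I = - \frac{38}{29}$ ($I = \left(-38\right) \frac{1}{29} = - \frac{38}{29} \approx -1.3103$)
$- 39 I \left(-30\right) = \left(-39\right) \left(- \frac{38}{29}\right) \left(-30\right) = \frac{1482}{29} \left(-30\right) = - \frac{44460}{29}$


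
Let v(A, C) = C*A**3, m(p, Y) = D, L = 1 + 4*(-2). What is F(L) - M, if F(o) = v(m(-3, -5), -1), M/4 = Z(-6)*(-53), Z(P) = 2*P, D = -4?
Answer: -2480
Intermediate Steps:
L = -7 (L = 1 - 8 = -7)
m(p, Y) = -4
M = 2544 (M = 4*((2*(-6))*(-53)) = 4*(-12*(-53)) = 4*636 = 2544)
F(o) = 64 (F(o) = -1*(-4)**3 = -1*(-64) = 64)
F(L) - M = 64 - 1*2544 = 64 - 2544 = -2480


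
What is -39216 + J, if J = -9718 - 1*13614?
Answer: -62548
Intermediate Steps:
J = -23332 (J = -9718 - 13614 = -23332)
-39216 + J = -39216 - 23332 = -62548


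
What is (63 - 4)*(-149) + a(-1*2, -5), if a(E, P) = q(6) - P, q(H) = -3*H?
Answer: -8804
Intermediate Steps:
a(E, P) = -18 - P (a(E, P) = -3*6 - P = -18 - P)
(63 - 4)*(-149) + a(-1*2, -5) = (63 - 4)*(-149) + (-18 - 1*(-5)) = 59*(-149) + (-18 + 5) = -8791 - 13 = -8804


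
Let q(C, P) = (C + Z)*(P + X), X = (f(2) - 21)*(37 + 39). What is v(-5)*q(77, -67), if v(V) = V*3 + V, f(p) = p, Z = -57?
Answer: 604400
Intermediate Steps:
X = -1444 (X = (2 - 21)*(37 + 39) = -19*76 = -1444)
v(V) = 4*V (v(V) = 3*V + V = 4*V)
q(C, P) = (-1444 + P)*(-57 + C) (q(C, P) = (C - 57)*(P - 1444) = (-57 + C)*(-1444 + P) = (-1444 + P)*(-57 + C))
v(-5)*q(77, -67) = (4*(-5))*(82308 - 1444*77 - 57*(-67) + 77*(-67)) = -20*(82308 - 111188 + 3819 - 5159) = -20*(-30220) = 604400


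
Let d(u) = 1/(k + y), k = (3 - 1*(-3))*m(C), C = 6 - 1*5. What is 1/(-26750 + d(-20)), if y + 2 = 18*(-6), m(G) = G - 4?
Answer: -128/3424001 ≈ -3.7383e-5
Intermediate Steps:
C = 1 (C = 6 - 5 = 1)
m(G) = -4 + G
k = -18 (k = (3 - 1*(-3))*(-4 + 1) = (3 + 3)*(-3) = 6*(-3) = -18)
y = -110 (y = -2 + 18*(-6) = -2 - 108 = -110)
d(u) = -1/128 (d(u) = 1/(-18 - 110) = 1/(-128) = -1/128)
1/(-26750 + d(-20)) = 1/(-26750 - 1/128) = 1/(-3424001/128) = -128/3424001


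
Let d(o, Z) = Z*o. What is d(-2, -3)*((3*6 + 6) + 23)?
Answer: 282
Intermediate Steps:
d(-2, -3)*((3*6 + 6) + 23) = (-3*(-2))*((3*6 + 6) + 23) = 6*((18 + 6) + 23) = 6*(24 + 23) = 6*47 = 282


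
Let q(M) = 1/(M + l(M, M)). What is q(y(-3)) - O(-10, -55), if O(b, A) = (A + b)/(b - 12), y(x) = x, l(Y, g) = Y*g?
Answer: -92/33 ≈ -2.7879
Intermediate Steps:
O(b, A) = (A + b)/(-12 + b)
q(M) = 1/(M + M**2) (q(M) = 1/(M + M*M) = 1/(M + M**2))
q(y(-3)) - O(-10, -55) = 1/((-3)*(1 - 3)) - (-55 - 10)/(-12 - 10) = -1/3/(-2) - (-65)/(-22) = -1/3*(-1/2) - (-1)*(-65)/22 = 1/6 - 1*65/22 = 1/6 - 65/22 = -92/33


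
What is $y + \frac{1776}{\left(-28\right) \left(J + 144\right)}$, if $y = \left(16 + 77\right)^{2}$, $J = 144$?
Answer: $\frac{1452995}{168} \approx 8648.8$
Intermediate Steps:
$y = 8649$ ($y = 93^{2} = 8649$)
$y + \frac{1776}{\left(-28\right) \left(J + 144\right)} = 8649 + \frac{1776}{\left(-28\right) \left(144 + 144\right)} = 8649 + \frac{1776}{\left(-28\right) 288} = 8649 + \frac{1776}{-8064} = 8649 + 1776 \left(- \frac{1}{8064}\right) = 8649 - \frac{37}{168} = \frac{1452995}{168}$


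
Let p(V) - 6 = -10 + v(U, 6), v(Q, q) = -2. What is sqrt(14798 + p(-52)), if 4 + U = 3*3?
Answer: 86*sqrt(2) ≈ 121.62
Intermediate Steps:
U = 5 (U = -4 + 3*3 = -4 + 9 = 5)
p(V) = -6 (p(V) = 6 + (-10 - 2) = 6 - 12 = -6)
sqrt(14798 + p(-52)) = sqrt(14798 - 6) = sqrt(14792) = 86*sqrt(2)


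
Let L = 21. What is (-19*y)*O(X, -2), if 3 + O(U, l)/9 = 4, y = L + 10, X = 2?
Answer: -5301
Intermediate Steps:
y = 31 (y = 21 + 10 = 31)
O(U, l) = 9 (O(U, l) = -27 + 9*4 = -27 + 36 = 9)
(-19*y)*O(X, -2) = -19*31*9 = -589*9 = -5301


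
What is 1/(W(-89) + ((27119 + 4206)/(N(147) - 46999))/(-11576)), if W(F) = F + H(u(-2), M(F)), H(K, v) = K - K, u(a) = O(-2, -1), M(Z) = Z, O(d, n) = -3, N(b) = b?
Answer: -542358752/48269897603 ≈ -0.011236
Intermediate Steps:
u(a) = -3
H(K, v) = 0
W(F) = F (W(F) = F + 0 = F)
1/(W(-89) + ((27119 + 4206)/(N(147) - 46999))/(-11576)) = 1/(-89 + ((27119 + 4206)/(147 - 46999))/(-11576)) = 1/(-89 + (31325/(-46852))*(-1/11576)) = 1/(-89 + (31325*(-1/46852))*(-1/11576)) = 1/(-89 - 31325/46852*(-1/11576)) = 1/(-89 + 31325/542358752) = 1/(-48269897603/542358752) = -542358752/48269897603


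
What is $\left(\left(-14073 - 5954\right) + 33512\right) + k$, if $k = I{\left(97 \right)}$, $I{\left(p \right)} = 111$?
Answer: $13596$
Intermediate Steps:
$k = 111$
$\left(\left(-14073 - 5954\right) + 33512\right) + k = \left(\left(-14073 - 5954\right) + 33512\right) + 111 = \left(-20027 + 33512\right) + 111 = 13485 + 111 = 13596$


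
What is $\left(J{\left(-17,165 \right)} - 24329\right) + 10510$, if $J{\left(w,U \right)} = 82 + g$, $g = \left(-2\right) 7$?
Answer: $-13751$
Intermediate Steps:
$g = -14$
$J{\left(w,U \right)} = 68$ ($J{\left(w,U \right)} = 82 - 14 = 68$)
$\left(J{\left(-17,165 \right)} - 24329\right) + 10510 = \left(68 - 24329\right) + 10510 = -24261 + 10510 = -13751$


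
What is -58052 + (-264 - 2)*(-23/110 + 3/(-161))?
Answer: -73359153/1265 ≈ -57991.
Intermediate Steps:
-58052 + (-264 - 2)*(-23/110 + 3/(-161)) = -58052 - 266*(-23*1/110 + 3*(-1/161)) = -58052 - 266*(-23/110 - 3/161) = -58052 - 266*(-4033/17710) = -58052 + 76627/1265 = -73359153/1265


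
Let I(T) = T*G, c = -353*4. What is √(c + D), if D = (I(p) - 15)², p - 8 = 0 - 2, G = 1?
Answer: 11*I*√11 ≈ 36.483*I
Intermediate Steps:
p = 6 (p = 8 + (0 - 2) = 8 - 2 = 6)
c = -1412
I(T) = T (I(T) = T*1 = T)
D = 81 (D = (6 - 15)² = (-9)² = 81)
√(c + D) = √(-1412 + 81) = √(-1331) = 11*I*√11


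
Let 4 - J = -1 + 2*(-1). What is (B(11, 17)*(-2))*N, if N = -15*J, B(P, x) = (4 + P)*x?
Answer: 53550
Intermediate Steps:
J = 7 (J = 4 - (-1 + 2*(-1)) = 4 - (-1 - 2) = 4 - 1*(-3) = 4 + 3 = 7)
B(P, x) = x*(4 + P)
N = -105 (N = -15*7 = -105)
(B(11, 17)*(-2))*N = ((17*(4 + 11))*(-2))*(-105) = ((17*15)*(-2))*(-105) = (255*(-2))*(-105) = -510*(-105) = 53550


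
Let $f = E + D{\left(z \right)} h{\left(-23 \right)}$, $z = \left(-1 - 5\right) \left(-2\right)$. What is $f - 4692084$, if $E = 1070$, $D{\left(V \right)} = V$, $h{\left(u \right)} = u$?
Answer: $-4691290$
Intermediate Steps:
$z = 12$ ($z = \left(-6\right) \left(-2\right) = 12$)
$f = 794$ ($f = 1070 + 12 \left(-23\right) = 1070 - 276 = 794$)
$f - 4692084 = 794 - 4692084 = -4691290$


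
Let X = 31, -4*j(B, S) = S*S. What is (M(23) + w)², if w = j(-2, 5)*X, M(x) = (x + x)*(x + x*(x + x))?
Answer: 39255100641/16 ≈ 2.4534e+9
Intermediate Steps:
j(B, S) = -S²/4 (j(B, S) = -S*S/4 = -S²/4)
M(x) = 2*x*(x + 2*x²) (M(x) = (2*x)*(x + x*(2*x)) = (2*x)*(x + 2*x²) = 2*x*(x + 2*x²))
w = -775/4 (w = -¼*5²*31 = -¼*25*31 = -25/4*31 = -775/4 ≈ -193.75)
(M(23) + w)² = (23²*(2 + 4*23) - 775/4)² = (529*(2 + 92) - 775/4)² = (529*94 - 775/4)² = (49726 - 775/4)² = (198129/4)² = 39255100641/16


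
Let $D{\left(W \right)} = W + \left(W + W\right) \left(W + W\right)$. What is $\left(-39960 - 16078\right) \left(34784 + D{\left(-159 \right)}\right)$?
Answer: $-7607102462$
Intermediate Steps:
$D{\left(W \right)} = W + 4 W^{2}$ ($D{\left(W \right)} = W + 2 W 2 W = W + 4 W^{2}$)
$\left(-39960 - 16078\right) \left(34784 + D{\left(-159 \right)}\right) = \left(-39960 - 16078\right) \left(34784 - 159 \left(1 + 4 \left(-159\right)\right)\right) = - 56038 \left(34784 - 159 \left(1 - 636\right)\right) = - 56038 \left(34784 - -100965\right) = - 56038 \left(34784 + 100965\right) = \left(-56038\right) 135749 = -7607102462$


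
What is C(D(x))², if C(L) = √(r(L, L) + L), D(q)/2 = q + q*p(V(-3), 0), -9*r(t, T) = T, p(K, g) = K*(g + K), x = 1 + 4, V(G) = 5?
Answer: 2080/9 ≈ 231.11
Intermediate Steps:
x = 5
p(K, g) = K*(K + g)
r(t, T) = -T/9
D(q) = 52*q (D(q) = 2*(q + q*(5*(5 + 0))) = 2*(q + q*(5*5)) = 2*(q + q*25) = 2*(q + 25*q) = 2*(26*q) = 52*q)
C(L) = 2*√2*√L/3 (C(L) = √(-L/9 + L) = √(8*L/9) = 2*√2*√L/3)
C(D(x))² = (2*√2*√(52*5)/3)² = (2*√2*√260/3)² = (2*√2*(2*√65)/3)² = (4*√130/3)² = 2080/9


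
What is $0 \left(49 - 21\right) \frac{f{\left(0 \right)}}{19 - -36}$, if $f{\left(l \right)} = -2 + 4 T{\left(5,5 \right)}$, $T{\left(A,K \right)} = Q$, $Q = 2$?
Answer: $0$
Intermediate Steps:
$T{\left(A,K \right)} = 2$
$f{\left(l \right)} = 6$ ($f{\left(l \right)} = -2 + 4 \cdot 2 = -2 + 8 = 6$)
$0 \left(49 - 21\right) \frac{f{\left(0 \right)}}{19 - -36} = 0 \left(49 - 21\right) \frac{6}{19 - -36} = 0 \cdot 28 \frac{6}{19 + 36} = 0 \cdot \frac{6}{55} = 0$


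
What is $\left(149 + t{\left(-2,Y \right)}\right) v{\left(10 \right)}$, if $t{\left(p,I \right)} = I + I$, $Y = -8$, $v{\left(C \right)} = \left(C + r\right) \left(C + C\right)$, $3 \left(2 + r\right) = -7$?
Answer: $\frac{45220}{3} \approx 15073.0$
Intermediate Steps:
$r = - \frac{13}{3}$ ($r = -2 + \frac{1}{3} \left(-7\right) = -2 - \frac{7}{3} = - \frac{13}{3} \approx -4.3333$)
$v{\left(C \right)} = 2 C \left(- \frac{13}{3} + C\right)$ ($v{\left(C \right)} = \left(C - \frac{13}{3}\right) \left(C + C\right) = \left(- \frac{13}{3} + C\right) 2 C = 2 C \left(- \frac{13}{3} + C\right)$)
$t{\left(p,I \right)} = 2 I$
$\left(149 + t{\left(-2,Y \right)}\right) v{\left(10 \right)} = \left(149 + 2 \left(-8\right)\right) \frac{2}{3} \cdot 10 \left(-13 + 3 \cdot 10\right) = \left(149 - 16\right) \frac{2}{3} \cdot 10 \left(-13 + 30\right) = 133 \cdot \frac{2}{3} \cdot 10 \cdot 17 = 133 \cdot \frac{340}{3} = \frac{45220}{3}$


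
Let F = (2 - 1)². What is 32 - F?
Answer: 31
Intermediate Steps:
F = 1 (F = 1² = 1)
32 - F = 32 - 1*1 = 32 - 1 = 31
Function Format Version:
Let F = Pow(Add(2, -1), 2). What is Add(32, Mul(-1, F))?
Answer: 31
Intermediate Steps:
F = 1 (F = Pow(1, 2) = 1)
Add(32, Mul(-1, F)) = Add(32, Mul(-1, 1)) = Add(32, -1) = 31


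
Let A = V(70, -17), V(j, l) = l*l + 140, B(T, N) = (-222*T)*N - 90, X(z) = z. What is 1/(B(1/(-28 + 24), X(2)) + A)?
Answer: 1/450 ≈ 0.0022222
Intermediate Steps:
B(T, N) = -90 - 222*N*T (B(T, N) = -222*N*T - 90 = -90 - 222*N*T)
V(j, l) = 140 + l**2 (V(j, l) = l**2 + 140 = 140 + l**2)
A = 429 (A = 140 + (-17)**2 = 140 + 289 = 429)
1/(B(1/(-28 + 24), X(2)) + A) = 1/((-90 - 222*2/(-28 + 24)) + 429) = 1/((-90 - 222*2/(-4)) + 429) = 1/((-90 - 222*2*(-1/4)) + 429) = 1/((-90 + 111) + 429) = 1/(21 + 429) = 1/450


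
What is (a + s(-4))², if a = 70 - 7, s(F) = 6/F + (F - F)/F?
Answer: 15129/4 ≈ 3782.3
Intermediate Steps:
s(F) = 6/F (s(F) = 6/F + 0/F = 6/F + 0 = 6/F)
a = 63
(a + s(-4))² = (63 + 6/(-4))² = (63 + 6*(-¼))² = (63 - 3/2)² = (123/2)² = 15129/4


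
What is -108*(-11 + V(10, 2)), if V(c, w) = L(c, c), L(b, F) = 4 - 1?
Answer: 864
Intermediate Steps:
L(b, F) = 3
V(c, w) = 3
-108*(-11 + V(10, 2)) = -108*(-11 + 3) = -108*(-8) = 864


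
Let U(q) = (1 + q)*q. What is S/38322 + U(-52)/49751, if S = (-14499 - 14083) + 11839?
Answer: -18752591/48886098 ≈ -0.38360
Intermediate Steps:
S = -16743 (S = -28582 + 11839 = -16743)
U(q) = q*(1 + q)
S/38322 + U(-52)/49751 = -16743/38322 - 52*(1 - 52)/49751 = -16743*1/38322 - 52*(-51)*(1/49751) = -5581/12774 + 2652*(1/49751) = -5581/12774 + 204/3827 = -18752591/48886098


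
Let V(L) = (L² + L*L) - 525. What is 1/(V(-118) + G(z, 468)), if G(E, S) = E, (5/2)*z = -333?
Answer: 5/135949 ≈ 3.6779e-5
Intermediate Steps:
z = -666/5 (z = (⅖)*(-333) = -666/5 ≈ -133.20)
V(L) = -525 + 2*L² (V(L) = (L² + L²) - 525 = 2*L² - 525 = -525 + 2*L²)
1/(V(-118) + G(z, 468)) = 1/((-525 + 2*(-118)²) - 666/5) = 1/((-525 + 2*13924) - 666/5) = 1/((-525 + 27848) - 666/5) = 1/(27323 - 666/5) = 1/(135949/5) = 5/135949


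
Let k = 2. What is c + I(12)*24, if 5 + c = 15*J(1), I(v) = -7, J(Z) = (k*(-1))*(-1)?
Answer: -143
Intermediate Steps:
J(Z) = 2 (J(Z) = (2*(-1))*(-1) = -2*(-1) = 2)
c = 25 (c = -5 + 15*2 = -5 + 30 = 25)
c + I(12)*24 = 25 - 7*24 = 25 - 168 = -143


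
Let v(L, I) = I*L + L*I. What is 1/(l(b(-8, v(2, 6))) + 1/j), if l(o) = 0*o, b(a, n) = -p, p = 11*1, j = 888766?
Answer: 888766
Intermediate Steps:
p = 11
v(L, I) = 2*I*L (v(L, I) = I*L + I*L = 2*I*L)
b(a, n) = -11 (b(a, n) = -1*11 = -11)
l(o) = 0
1/(l(b(-8, v(2, 6))) + 1/j) = 1/(0 + 1/888766) = 1/(1/888766) = 888766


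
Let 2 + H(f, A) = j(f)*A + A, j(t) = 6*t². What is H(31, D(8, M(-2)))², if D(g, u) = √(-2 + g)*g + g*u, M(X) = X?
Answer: 21285674052 - 8514306528*√6 ≈ 4.2997e+8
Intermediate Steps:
D(g, u) = g*u + g*√(-2 + g) (D(g, u) = g*√(-2 + g) + g*u = g*u + g*√(-2 + g))
H(f, A) = -2 + A + 6*A*f² (H(f, A) = -2 + ((6*f²)*A + A) = -2 + (6*A*f² + A) = -2 + (A + 6*A*f²) = -2 + A + 6*A*f²)
H(31, D(8, M(-2)))² = (-2 + 8*(-2 + √(-2 + 8)) + 6*(8*(-2 + √(-2 + 8)))*31²)² = (-2 + 8*(-2 + √6) + 6*(8*(-2 + √6))*961)² = (-2 + (-16 + 8*√6) + 6*(-16 + 8*√6)*961)² = (-2 + (-16 + 8*√6) + (-92256 + 46128*√6))² = (-92274 + 46136*√6)²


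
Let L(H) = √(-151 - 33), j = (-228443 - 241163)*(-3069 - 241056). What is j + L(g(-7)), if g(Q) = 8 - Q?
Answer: 114642564750 + 2*I*√46 ≈ 1.1464e+11 + 13.565*I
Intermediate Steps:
j = 114642564750 (j = -469606*(-244125) = 114642564750)
L(H) = 2*I*√46 (L(H) = √(-184) = 2*I*√46)
j + L(g(-7)) = 114642564750 + 2*I*√46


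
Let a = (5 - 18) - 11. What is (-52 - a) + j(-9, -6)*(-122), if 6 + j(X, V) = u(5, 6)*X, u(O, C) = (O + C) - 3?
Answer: 9488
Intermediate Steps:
a = -24 (a = -13 - 11 = -24)
u(O, C) = -3 + C + O (u(O, C) = (C + O) - 3 = -3 + C + O)
j(X, V) = -6 + 8*X (j(X, V) = -6 + (-3 + 6 + 5)*X = -6 + 8*X)
(-52 - a) + j(-9, -6)*(-122) = (-52 - 1*(-24)) + (-6 + 8*(-9))*(-122) = (-52 + 24) + (-6 - 72)*(-122) = -28 - 78*(-122) = -28 + 9516 = 9488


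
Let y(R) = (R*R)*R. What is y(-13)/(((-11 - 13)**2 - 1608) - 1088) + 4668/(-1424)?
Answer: -422977/188680 ≈ -2.2418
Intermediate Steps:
y(R) = R**3 (y(R) = R**2*R = R**3)
y(-13)/(((-11 - 13)**2 - 1608) - 1088) + 4668/(-1424) = (-13)**3/(((-11 - 13)**2 - 1608) - 1088) + 4668/(-1424) = -2197/(((-24)**2 - 1608) - 1088) + 4668*(-1/1424) = -2197/((576 - 1608) - 1088) - 1167/356 = -2197/(-1032 - 1088) - 1167/356 = -2197/(-2120) - 1167/356 = -2197*(-1/2120) - 1167/356 = 2197/2120 - 1167/356 = -422977/188680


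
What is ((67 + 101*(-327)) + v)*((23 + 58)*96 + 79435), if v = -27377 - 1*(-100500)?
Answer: 3502655393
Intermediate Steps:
v = 73123 (v = -27377 + 100500 = 73123)
((67 + 101*(-327)) + v)*((23 + 58)*96 + 79435) = ((67 + 101*(-327)) + 73123)*((23 + 58)*96 + 79435) = ((67 - 33027) + 73123)*(81*96 + 79435) = (-32960 + 73123)*(7776 + 79435) = 40163*87211 = 3502655393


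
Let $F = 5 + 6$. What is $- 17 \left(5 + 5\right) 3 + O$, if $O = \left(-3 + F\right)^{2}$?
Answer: $-446$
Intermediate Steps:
$F = 11$
$O = 64$ ($O = \left(-3 + 11\right)^{2} = 8^{2} = 64$)
$- 17 \left(5 + 5\right) 3 + O = - 17 \left(5 + 5\right) 3 + 64 = - 17 \cdot 10 \cdot 3 + 64 = \left(-17\right) 30 + 64 = -510 + 64 = -446$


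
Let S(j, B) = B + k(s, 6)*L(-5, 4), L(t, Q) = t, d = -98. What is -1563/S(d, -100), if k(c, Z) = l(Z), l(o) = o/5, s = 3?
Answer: 1563/106 ≈ 14.745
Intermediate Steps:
l(o) = o/5 (l(o) = o*(⅕) = o/5)
k(c, Z) = Z/5
S(j, B) = -6 + B (S(j, B) = B + ((⅕)*6)*(-5) = B + (6/5)*(-5) = B - 6 = -6 + B)
-1563/S(d, -100) = -1563/(-6 - 100) = -1563/(-106) = -1563*(-1/106) = 1563/106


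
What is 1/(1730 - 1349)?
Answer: 1/381 ≈ 0.0026247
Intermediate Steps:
1/(1730 - 1349) = 1/381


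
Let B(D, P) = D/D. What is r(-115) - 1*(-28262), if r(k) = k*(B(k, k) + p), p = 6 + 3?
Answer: 27112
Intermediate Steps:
p = 9
B(D, P) = 1
r(k) = 10*k (r(k) = k*(1 + 9) = k*10 = 10*k)
r(-115) - 1*(-28262) = 10*(-115) - 1*(-28262) = -1150 + 28262 = 27112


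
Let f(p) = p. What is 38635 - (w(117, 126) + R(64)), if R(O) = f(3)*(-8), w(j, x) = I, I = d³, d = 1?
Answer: 38658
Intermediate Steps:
I = 1 (I = 1³ = 1)
w(j, x) = 1
R(O) = -24 (R(O) = 3*(-8) = -24)
38635 - (w(117, 126) + R(64)) = 38635 - (1 - 24) = 38635 - 1*(-23) = 38635 + 23 = 38658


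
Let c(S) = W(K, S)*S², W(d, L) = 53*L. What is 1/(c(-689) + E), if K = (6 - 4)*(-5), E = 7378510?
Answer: -1/17328008247 ≈ -5.7710e-11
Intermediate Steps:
K = -10 (K = 2*(-5) = -10)
c(S) = 53*S³ (c(S) = (53*S)*S² = 53*S³)
1/(c(-689) + E) = 1/(53*(-689)³ + 7378510) = 1/(53*(-327082769) + 7378510) = 1/(-17335386757 + 7378510) = 1/(-17328008247) = -1/17328008247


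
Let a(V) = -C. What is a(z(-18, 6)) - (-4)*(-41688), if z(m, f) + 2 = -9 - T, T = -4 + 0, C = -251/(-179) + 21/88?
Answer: -2626703351/15752 ≈ -1.6675e+5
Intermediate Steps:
C = 25847/15752 (C = -251*(-1/179) + 21*(1/88) = 251/179 + 21/88 = 25847/15752 ≈ 1.6409)
T = -4
z(m, f) = -7 (z(m, f) = -2 + (-9 - 1*(-4)) = -2 + (-9 + 4) = -2 - 5 = -7)
a(V) = -25847/15752 (a(V) = -1*25847/15752 = -25847/15752)
a(z(-18, 6)) - (-4)*(-41688) = -25847/15752 - (-4)*(-41688) = -25847/15752 - 1*166752 = -25847/15752 - 166752 = -2626703351/15752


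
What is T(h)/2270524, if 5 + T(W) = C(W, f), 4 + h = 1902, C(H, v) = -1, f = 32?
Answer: -3/1135262 ≈ -2.6426e-6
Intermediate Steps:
h = 1898 (h = -4 + 1902 = 1898)
T(W) = -6 (T(W) = -5 - 1 = -6)
T(h)/2270524 = -6/2270524 = -6*1/2270524 = -3/1135262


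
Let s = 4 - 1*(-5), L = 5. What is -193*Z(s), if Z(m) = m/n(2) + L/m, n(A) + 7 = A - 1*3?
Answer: 7913/72 ≈ 109.90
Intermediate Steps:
s = 9 (s = 4 + 5 = 9)
n(A) = -10 + A (n(A) = -7 + (A - 1*3) = -7 + (A - 3) = -7 + (-3 + A) = -10 + A)
Z(m) = 5/m - m/8 (Z(m) = m/(-10 + 2) + 5/m = m/(-8) + 5/m = m*(-⅛) + 5/m = -m/8 + 5/m = 5/m - m/8)
-193*Z(s) = -193*(5/9 - ⅛*9) = -193*(5*(⅑) - 9/8) = -193*(5/9 - 9/8) = -193*(-41/72) = 7913/72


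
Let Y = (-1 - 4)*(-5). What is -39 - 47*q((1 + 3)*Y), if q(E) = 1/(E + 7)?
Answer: -4220/107 ≈ -39.439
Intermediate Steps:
Y = 25 (Y = -5*(-5) = 25)
q(E) = 1/(7 + E)
-39 - 47*q((1 + 3)*Y) = -39 - 47/(7 + (1 + 3)*25) = -39 - 47/(7 + 4*25) = -39 - 47/(7 + 100) = -39 - 47/107 = -4220/107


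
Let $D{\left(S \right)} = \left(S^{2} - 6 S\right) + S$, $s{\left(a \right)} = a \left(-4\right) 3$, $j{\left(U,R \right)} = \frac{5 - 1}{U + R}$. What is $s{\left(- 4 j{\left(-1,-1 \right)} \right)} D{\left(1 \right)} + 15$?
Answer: $399$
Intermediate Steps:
$j{\left(U,R \right)} = \frac{4}{R + U}$
$s{\left(a \right)} = - 12 a$ ($s{\left(a \right)} = - 4 a 3 = - 12 a$)
$D{\left(S \right)} = S^{2} - 5 S$
$s{\left(- 4 j{\left(-1,-1 \right)} \right)} D{\left(1 \right)} + 15 = - 12 \left(- 4 \frac{4}{-1 - 1}\right) 1 \left(-5 + 1\right) + 15 = - 12 \left(- 4 \frac{4}{-2}\right) 1 \left(-4\right) + 15 = - 12 \left(- 4 \cdot 4 \left(- \frac{1}{2}\right)\right) \left(-4\right) + 15 = - 12 \left(\left(-4\right) \left(-2\right)\right) \left(-4\right) + 15 = \left(-12\right) 8 \left(-4\right) + 15 = \left(-96\right) \left(-4\right) + 15 = 384 + 15 = 399$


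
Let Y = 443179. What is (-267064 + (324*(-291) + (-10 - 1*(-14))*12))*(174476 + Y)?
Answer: -223158751500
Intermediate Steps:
(-267064 + (324*(-291) + (-10 - 1*(-14))*12))*(174476 + Y) = (-267064 + (324*(-291) + (-10 - 1*(-14))*12))*(174476 + 443179) = (-267064 + (-94284 + (-10 + 14)*12))*617655 = (-267064 + (-94284 + 4*12))*617655 = (-267064 + (-94284 + 48))*617655 = (-267064 - 94236)*617655 = -361300*617655 = -223158751500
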